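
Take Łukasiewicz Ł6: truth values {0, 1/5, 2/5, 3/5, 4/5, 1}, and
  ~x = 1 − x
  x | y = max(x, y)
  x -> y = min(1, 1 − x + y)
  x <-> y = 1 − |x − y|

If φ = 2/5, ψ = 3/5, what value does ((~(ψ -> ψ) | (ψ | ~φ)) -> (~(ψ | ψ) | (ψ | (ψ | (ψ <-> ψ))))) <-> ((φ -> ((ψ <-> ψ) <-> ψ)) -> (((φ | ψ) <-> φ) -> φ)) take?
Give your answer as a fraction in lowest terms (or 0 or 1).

ψ -> ψ = 3/5 -> 3/5 = 1
~(ψ -> ψ) = ~1 = 0
~φ = ~2/5 = 3/5
ψ | ~φ = 3/5 | 3/5 = 3/5
~(ψ -> ψ) | (ψ | ~φ) = 0 | 3/5 = 3/5
ψ | ψ = 3/5 | 3/5 = 3/5
~(ψ | ψ) = ~3/5 = 2/5
ψ <-> ψ = 3/5 <-> 3/5 = 1
ψ | (ψ <-> ψ) = 3/5 | 1 = 1
ψ | (ψ | (ψ <-> ψ)) = 3/5 | 1 = 1
~(ψ | ψ) | (ψ | (ψ | (ψ <-> ψ))) = 2/5 | 1 = 1
(~(ψ -> ψ) | (ψ | ~φ)) -> (~(ψ | ψ) | (ψ | (ψ | (ψ <-> ψ)))) = 3/5 -> 1 = 1
ψ <-> ψ = 3/5 <-> 3/5 = 1
(ψ <-> ψ) <-> ψ = 1 <-> 3/5 = 3/5
φ -> ((ψ <-> ψ) <-> ψ) = 2/5 -> 3/5 = 1
φ | ψ = 2/5 | 3/5 = 3/5
(φ | ψ) <-> φ = 3/5 <-> 2/5 = 4/5
((φ | ψ) <-> φ) -> φ = 4/5 -> 2/5 = 3/5
(φ -> ((ψ <-> ψ) <-> ψ)) -> (((φ | ψ) <-> φ) -> φ) = 1 -> 3/5 = 3/5
((~(ψ -> ψ) | (ψ | ~φ)) -> (~(ψ | ψ) | (ψ | (ψ | (ψ <-> ψ))))) <-> ((φ -> ((ψ <-> ψ) <-> ψ)) -> (((φ | ψ) <-> φ) -> φ)) = 1 <-> 3/5 = 3/5

3/5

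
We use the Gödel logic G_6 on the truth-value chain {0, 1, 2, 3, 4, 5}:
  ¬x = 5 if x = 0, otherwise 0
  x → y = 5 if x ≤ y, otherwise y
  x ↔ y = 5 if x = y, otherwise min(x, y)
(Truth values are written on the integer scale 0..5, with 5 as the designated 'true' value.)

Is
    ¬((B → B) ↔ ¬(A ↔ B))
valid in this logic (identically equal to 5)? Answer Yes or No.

No

Counterexample: take A = 0, B = 1.
B → B = 1 → 1 = 5
A ↔ B = 0 ↔ 1 = 0
¬(A ↔ B) = ¬0 = 5
(B → B) ↔ ¬(A ↔ B) = 5 ↔ 5 = 5
¬((B → B) ↔ ¬(A ↔ B)) = ¬5 = 0
This gives 0 ≠ 5.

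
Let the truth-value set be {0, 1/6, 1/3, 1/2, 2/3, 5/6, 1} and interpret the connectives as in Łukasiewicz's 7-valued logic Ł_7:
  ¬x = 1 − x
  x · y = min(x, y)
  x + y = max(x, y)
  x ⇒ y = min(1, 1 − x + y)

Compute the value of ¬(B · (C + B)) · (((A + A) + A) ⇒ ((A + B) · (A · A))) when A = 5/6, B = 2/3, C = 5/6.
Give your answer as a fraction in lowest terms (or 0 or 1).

C + B = 5/6 + 2/3 = 5/6
B · (C + B) = 2/3 · 5/6 = 2/3
¬(B · (C + B)) = ¬2/3 = 1/3
A + A = 5/6 + 5/6 = 5/6
(A + A) + A = 5/6 + 5/6 = 5/6
A + B = 5/6 + 2/3 = 5/6
A · A = 5/6 · 5/6 = 5/6
(A + B) · (A · A) = 5/6 · 5/6 = 5/6
((A + A) + A) ⇒ ((A + B) · (A · A)) = 5/6 ⇒ 5/6 = 1
¬(B · (C + B)) · (((A + A) + A) ⇒ ((A + B) · (A · A))) = 1/3 · 1 = 1/3

1/3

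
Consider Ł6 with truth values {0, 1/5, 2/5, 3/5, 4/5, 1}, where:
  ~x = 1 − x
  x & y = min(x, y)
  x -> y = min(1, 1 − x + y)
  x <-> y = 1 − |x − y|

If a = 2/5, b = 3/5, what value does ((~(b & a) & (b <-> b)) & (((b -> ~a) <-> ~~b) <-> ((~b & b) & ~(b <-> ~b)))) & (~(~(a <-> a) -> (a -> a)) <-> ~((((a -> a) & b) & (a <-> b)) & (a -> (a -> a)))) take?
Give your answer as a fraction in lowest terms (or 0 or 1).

3/5

b & a = 3/5 & 2/5 = 2/5
~(b & a) = ~2/5 = 3/5
b <-> b = 3/5 <-> 3/5 = 1
~(b & a) & (b <-> b) = 3/5 & 1 = 3/5
~a = ~2/5 = 3/5
b -> ~a = 3/5 -> 3/5 = 1
~b = ~3/5 = 2/5
~~b = ~2/5 = 3/5
(b -> ~a) <-> ~~b = 1 <-> 3/5 = 3/5
~b = ~3/5 = 2/5
~b & b = 2/5 & 3/5 = 2/5
~b = ~3/5 = 2/5
b <-> ~b = 3/5 <-> 2/5 = 4/5
~(b <-> ~b) = ~4/5 = 1/5
(~b & b) & ~(b <-> ~b) = 2/5 & 1/5 = 1/5
((b -> ~a) <-> ~~b) <-> ((~b & b) & ~(b <-> ~b)) = 3/5 <-> 1/5 = 3/5
(~(b & a) & (b <-> b)) & (((b -> ~a) <-> ~~b) <-> ((~b & b) & ~(b <-> ~b))) = 3/5 & 3/5 = 3/5
a <-> a = 2/5 <-> 2/5 = 1
~(a <-> a) = ~1 = 0
a -> a = 2/5 -> 2/5 = 1
~(a <-> a) -> (a -> a) = 0 -> 1 = 1
~(~(a <-> a) -> (a -> a)) = ~1 = 0
a -> a = 2/5 -> 2/5 = 1
(a -> a) & b = 1 & 3/5 = 3/5
a <-> b = 2/5 <-> 3/5 = 4/5
((a -> a) & b) & (a <-> b) = 3/5 & 4/5 = 3/5
a -> a = 2/5 -> 2/5 = 1
a -> (a -> a) = 2/5 -> 1 = 1
(((a -> a) & b) & (a <-> b)) & (a -> (a -> a)) = 3/5 & 1 = 3/5
~((((a -> a) & b) & (a <-> b)) & (a -> (a -> a))) = ~3/5 = 2/5
~(~(a <-> a) -> (a -> a)) <-> ~((((a -> a) & b) & (a <-> b)) & (a -> (a -> a))) = 0 <-> 2/5 = 3/5
((~(b & a) & (b <-> b)) & (((b -> ~a) <-> ~~b) <-> ((~b & b) & ~(b <-> ~b)))) & (~(~(a <-> a) -> (a -> a)) <-> ~((((a -> a) & b) & (a <-> b)) & (a -> (a -> a)))) = 3/5 & 3/5 = 3/5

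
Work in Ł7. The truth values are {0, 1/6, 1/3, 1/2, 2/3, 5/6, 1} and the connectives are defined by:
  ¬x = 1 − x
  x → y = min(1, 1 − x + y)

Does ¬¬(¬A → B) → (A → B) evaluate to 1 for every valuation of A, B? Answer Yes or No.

Counterexample: take A = 2/3, B = 0.
¬A = ¬2/3 = 1/3
¬A → B = 1/3 → 0 = 2/3
¬(¬A → B) = ¬2/3 = 1/3
¬¬(¬A → B) = ¬1/3 = 2/3
A → B = 2/3 → 0 = 1/3
¬¬(¬A → B) → (A → B) = 2/3 → 1/3 = 2/3
This gives 2/3 ≠ 1.

No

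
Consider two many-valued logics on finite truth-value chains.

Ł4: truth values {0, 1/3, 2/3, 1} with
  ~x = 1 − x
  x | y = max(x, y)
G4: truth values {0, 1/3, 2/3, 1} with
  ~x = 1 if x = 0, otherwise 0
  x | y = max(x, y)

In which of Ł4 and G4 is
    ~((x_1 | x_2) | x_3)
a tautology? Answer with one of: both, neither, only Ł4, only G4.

In Ł4: at x_1 = 0, x_2 = 0, x_3 = 1/3 the value is 2/3 — not a tautology.
In G4: at x_1 = 0, x_2 = 0, x_3 = 1/3 the value is 0 — not a tautology.

neither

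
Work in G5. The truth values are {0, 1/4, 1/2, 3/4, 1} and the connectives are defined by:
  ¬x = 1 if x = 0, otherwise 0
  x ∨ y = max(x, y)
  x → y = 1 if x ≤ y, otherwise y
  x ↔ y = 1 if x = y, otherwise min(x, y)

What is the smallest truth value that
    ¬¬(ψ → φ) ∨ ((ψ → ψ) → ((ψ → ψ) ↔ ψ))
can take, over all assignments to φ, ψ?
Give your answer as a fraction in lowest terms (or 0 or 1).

Take φ = 0, ψ = 1/4:
ψ → φ = 1/4 → 0 = 0
¬(ψ → φ) = ¬0 = 1
¬¬(ψ → φ) = ¬1 = 0
ψ → ψ = 1/4 → 1/4 = 1
ψ → ψ = 1/4 → 1/4 = 1
(ψ → ψ) ↔ ψ = 1 ↔ 1/4 = 1/4
(ψ → ψ) → ((ψ → ψ) ↔ ψ) = 1 → 1/4 = 1/4
¬¬(ψ → φ) ∨ ((ψ → ψ) → ((ψ → ψ) ↔ ψ)) = 0 ∨ 1/4 = 1/4
No assignment yields a value below 1/4, so this is the minimum.

1/4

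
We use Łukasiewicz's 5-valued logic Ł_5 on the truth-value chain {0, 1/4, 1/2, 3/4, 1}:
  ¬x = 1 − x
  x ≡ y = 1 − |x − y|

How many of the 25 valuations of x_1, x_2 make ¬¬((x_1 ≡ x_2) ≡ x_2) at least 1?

value 1: 7 assignments (counts)
value 3/4: 7 assignments
value 1/2: 6 assignments
value 1/4: 3 assignments
value 0: 2 assignments
So 7 of the 25 assignments meet the threshold.

7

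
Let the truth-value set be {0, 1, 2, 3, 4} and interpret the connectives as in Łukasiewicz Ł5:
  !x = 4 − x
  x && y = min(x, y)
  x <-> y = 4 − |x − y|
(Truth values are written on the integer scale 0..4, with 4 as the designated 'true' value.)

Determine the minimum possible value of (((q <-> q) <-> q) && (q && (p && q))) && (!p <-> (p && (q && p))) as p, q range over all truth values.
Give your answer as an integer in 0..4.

0

Take p = 0, q = 0:
q <-> q = 0 <-> 0 = 4
(q <-> q) <-> q = 4 <-> 0 = 0
p && q = 0 && 0 = 0
q && (p && q) = 0 && 0 = 0
((q <-> q) <-> q) && (q && (p && q)) = 0 && 0 = 0
!p = !0 = 4
q && p = 0 && 0 = 0
p && (q && p) = 0 && 0 = 0
!p <-> (p && (q && p)) = 4 <-> 0 = 0
(((q <-> q) <-> q) && (q && (p && q))) && (!p <-> (p && (q && p))) = 0 && 0 = 0
No assignment yields a value below 0, so this is the minimum.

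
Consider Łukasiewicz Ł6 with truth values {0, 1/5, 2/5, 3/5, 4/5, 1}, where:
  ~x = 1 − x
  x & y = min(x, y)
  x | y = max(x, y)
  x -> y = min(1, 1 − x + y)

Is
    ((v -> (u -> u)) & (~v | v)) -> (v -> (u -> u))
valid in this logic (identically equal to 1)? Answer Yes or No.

Yes

At u = 4/5, v = 3/5, for instance:
u -> u = 4/5 -> 4/5 = 1
v -> (u -> u) = 3/5 -> 1 = 1
~v = ~3/5 = 2/5
~v | v = 2/5 | 3/5 = 3/5
(v -> (u -> u)) & (~v | v) = 1 & 3/5 = 3/5
((v -> (u -> u)) & (~v | v)) -> (v -> (u -> u)) = 3/5 -> 1 = 1
and checking the remaining 35 assignments likewise gives ≥ 1 in every case.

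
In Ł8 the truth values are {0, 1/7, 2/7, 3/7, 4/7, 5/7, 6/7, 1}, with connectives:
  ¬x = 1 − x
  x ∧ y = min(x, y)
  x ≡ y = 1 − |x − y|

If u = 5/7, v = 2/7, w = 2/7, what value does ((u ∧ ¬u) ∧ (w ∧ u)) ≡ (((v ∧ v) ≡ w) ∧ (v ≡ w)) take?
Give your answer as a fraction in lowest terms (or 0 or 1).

¬u = ¬5/7 = 2/7
u ∧ ¬u = 5/7 ∧ 2/7 = 2/7
w ∧ u = 2/7 ∧ 5/7 = 2/7
(u ∧ ¬u) ∧ (w ∧ u) = 2/7 ∧ 2/7 = 2/7
v ∧ v = 2/7 ∧ 2/7 = 2/7
(v ∧ v) ≡ w = 2/7 ≡ 2/7 = 1
v ≡ w = 2/7 ≡ 2/7 = 1
((v ∧ v) ≡ w) ∧ (v ≡ w) = 1 ∧ 1 = 1
((u ∧ ¬u) ∧ (w ∧ u)) ≡ (((v ∧ v) ≡ w) ∧ (v ≡ w)) = 2/7 ≡ 1 = 2/7

2/7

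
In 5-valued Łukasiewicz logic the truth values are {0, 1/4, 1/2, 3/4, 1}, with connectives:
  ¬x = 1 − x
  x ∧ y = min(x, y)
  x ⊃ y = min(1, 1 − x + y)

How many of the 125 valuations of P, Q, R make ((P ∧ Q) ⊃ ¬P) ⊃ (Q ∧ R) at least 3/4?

value 1: 21 assignments (counts)
value 3/4: 16 assignments (counts)
value 1/2: 23 assignments
value 1/4: 27 assignments
value 0: 38 assignments
So 37 of the 125 assignments meet the threshold.

37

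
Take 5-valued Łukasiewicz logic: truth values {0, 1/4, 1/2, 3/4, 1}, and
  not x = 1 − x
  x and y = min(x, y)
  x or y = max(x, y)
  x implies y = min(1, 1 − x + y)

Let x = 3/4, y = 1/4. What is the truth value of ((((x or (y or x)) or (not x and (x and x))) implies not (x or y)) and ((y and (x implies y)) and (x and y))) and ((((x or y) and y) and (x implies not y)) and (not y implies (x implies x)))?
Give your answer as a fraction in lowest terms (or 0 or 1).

1/4

y or x = 1/4 or 3/4 = 3/4
x or (y or x) = 3/4 or 3/4 = 3/4
not x = not 3/4 = 1/4
x and x = 3/4 and 3/4 = 3/4
not x and (x and x) = 1/4 and 3/4 = 1/4
(x or (y or x)) or (not x and (x and x)) = 3/4 or 1/4 = 3/4
x or y = 3/4 or 1/4 = 3/4
not (x or y) = not 3/4 = 1/4
((x or (y or x)) or (not x and (x and x))) implies not (x or y) = 3/4 implies 1/4 = 1/2
x implies y = 3/4 implies 1/4 = 1/2
y and (x implies y) = 1/4 and 1/2 = 1/4
x and y = 3/4 and 1/4 = 1/4
(y and (x implies y)) and (x and y) = 1/4 and 1/4 = 1/4
(((x or (y or x)) or (not x and (x and x))) implies not (x or y)) and ((y and (x implies y)) and (x and y)) = 1/2 and 1/4 = 1/4
x or y = 3/4 or 1/4 = 3/4
(x or y) and y = 3/4 and 1/4 = 1/4
not y = not 1/4 = 3/4
x implies not y = 3/4 implies 3/4 = 1
((x or y) and y) and (x implies not y) = 1/4 and 1 = 1/4
not y = not 1/4 = 3/4
x implies x = 3/4 implies 3/4 = 1
not y implies (x implies x) = 3/4 implies 1 = 1
(((x or y) and y) and (x implies not y)) and (not y implies (x implies x)) = 1/4 and 1 = 1/4
((((x or (y or x)) or (not x and (x and x))) implies not (x or y)) and ((y and (x implies y)) and (x and y))) and ((((x or y) and y) and (x implies not y)) and (not y implies (x implies x))) = 1/4 and 1/4 = 1/4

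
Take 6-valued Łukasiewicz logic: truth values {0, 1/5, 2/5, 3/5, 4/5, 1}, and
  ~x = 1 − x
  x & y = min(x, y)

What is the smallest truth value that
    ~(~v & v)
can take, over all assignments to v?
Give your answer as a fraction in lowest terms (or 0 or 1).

3/5

Take v = 2/5:
~v = ~2/5 = 3/5
~v & v = 3/5 & 2/5 = 2/5
~(~v & v) = ~2/5 = 3/5
No assignment yields a value below 3/5, so this is the minimum.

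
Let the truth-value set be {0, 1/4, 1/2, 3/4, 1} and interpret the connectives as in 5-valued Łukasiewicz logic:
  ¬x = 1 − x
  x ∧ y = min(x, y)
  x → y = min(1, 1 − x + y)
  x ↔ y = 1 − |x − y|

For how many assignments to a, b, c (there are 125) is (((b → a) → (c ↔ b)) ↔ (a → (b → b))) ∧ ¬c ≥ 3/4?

value 1: 9 assignments (counts)
value 3/4: 28 assignments (counts)
value 1/2: 33 assignments
value 1/4: 29 assignments
value 0: 26 assignments
So 37 of the 125 assignments meet the threshold.

37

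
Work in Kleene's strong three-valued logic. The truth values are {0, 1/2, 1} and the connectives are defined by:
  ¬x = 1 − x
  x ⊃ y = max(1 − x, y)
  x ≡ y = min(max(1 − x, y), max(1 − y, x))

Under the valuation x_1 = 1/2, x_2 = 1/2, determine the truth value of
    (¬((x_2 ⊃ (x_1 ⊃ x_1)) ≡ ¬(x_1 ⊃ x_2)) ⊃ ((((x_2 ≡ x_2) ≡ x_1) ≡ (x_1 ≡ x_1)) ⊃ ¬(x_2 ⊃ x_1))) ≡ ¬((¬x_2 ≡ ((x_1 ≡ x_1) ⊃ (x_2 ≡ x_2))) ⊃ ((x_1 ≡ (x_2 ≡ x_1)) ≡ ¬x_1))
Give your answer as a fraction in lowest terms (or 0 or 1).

1/2

x_1 ⊃ x_1 = 1/2 ⊃ 1/2 = 1/2
x_2 ⊃ (x_1 ⊃ x_1) = 1/2 ⊃ 1/2 = 1/2
x_1 ⊃ x_2 = 1/2 ⊃ 1/2 = 1/2
¬(x_1 ⊃ x_2) = ¬1/2 = 1/2
(x_2 ⊃ (x_1 ⊃ x_1)) ≡ ¬(x_1 ⊃ x_2) = 1/2 ≡ 1/2 = 1/2
¬((x_2 ⊃ (x_1 ⊃ x_1)) ≡ ¬(x_1 ⊃ x_2)) = ¬1/2 = 1/2
x_2 ≡ x_2 = 1/2 ≡ 1/2 = 1/2
(x_2 ≡ x_2) ≡ x_1 = 1/2 ≡ 1/2 = 1/2
x_1 ≡ x_1 = 1/2 ≡ 1/2 = 1/2
((x_2 ≡ x_2) ≡ x_1) ≡ (x_1 ≡ x_1) = 1/2 ≡ 1/2 = 1/2
x_2 ⊃ x_1 = 1/2 ⊃ 1/2 = 1/2
¬(x_2 ⊃ x_1) = ¬1/2 = 1/2
(((x_2 ≡ x_2) ≡ x_1) ≡ (x_1 ≡ x_1)) ⊃ ¬(x_2 ⊃ x_1) = 1/2 ⊃ 1/2 = 1/2
¬((x_2 ⊃ (x_1 ⊃ x_1)) ≡ ¬(x_1 ⊃ x_2)) ⊃ ((((x_2 ≡ x_2) ≡ x_1) ≡ (x_1 ≡ x_1)) ⊃ ¬(x_2 ⊃ x_1)) = 1/2 ⊃ 1/2 = 1/2
¬x_2 = ¬1/2 = 1/2
x_1 ≡ x_1 = 1/2 ≡ 1/2 = 1/2
x_2 ≡ x_2 = 1/2 ≡ 1/2 = 1/2
(x_1 ≡ x_1) ⊃ (x_2 ≡ x_2) = 1/2 ⊃ 1/2 = 1/2
¬x_2 ≡ ((x_1 ≡ x_1) ⊃ (x_2 ≡ x_2)) = 1/2 ≡ 1/2 = 1/2
x_2 ≡ x_1 = 1/2 ≡ 1/2 = 1/2
x_1 ≡ (x_2 ≡ x_1) = 1/2 ≡ 1/2 = 1/2
¬x_1 = ¬1/2 = 1/2
(x_1 ≡ (x_2 ≡ x_1)) ≡ ¬x_1 = 1/2 ≡ 1/2 = 1/2
(¬x_2 ≡ ((x_1 ≡ x_1) ⊃ (x_2 ≡ x_2))) ⊃ ((x_1 ≡ (x_2 ≡ x_1)) ≡ ¬x_1) = 1/2 ⊃ 1/2 = 1/2
¬((¬x_2 ≡ ((x_1 ≡ x_1) ⊃ (x_2 ≡ x_2))) ⊃ ((x_1 ≡ (x_2 ≡ x_1)) ≡ ¬x_1)) = ¬1/2 = 1/2
(¬((x_2 ⊃ (x_1 ⊃ x_1)) ≡ ¬(x_1 ⊃ x_2)) ⊃ ((((x_2 ≡ x_2) ≡ x_1) ≡ (x_1 ≡ x_1)) ⊃ ¬(x_2 ⊃ x_1))) ≡ ¬((¬x_2 ≡ ((x_1 ≡ x_1) ⊃ (x_2 ≡ x_2))) ⊃ ((x_1 ≡ (x_2 ≡ x_1)) ≡ ¬x_1)) = 1/2 ≡ 1/2 = 1/2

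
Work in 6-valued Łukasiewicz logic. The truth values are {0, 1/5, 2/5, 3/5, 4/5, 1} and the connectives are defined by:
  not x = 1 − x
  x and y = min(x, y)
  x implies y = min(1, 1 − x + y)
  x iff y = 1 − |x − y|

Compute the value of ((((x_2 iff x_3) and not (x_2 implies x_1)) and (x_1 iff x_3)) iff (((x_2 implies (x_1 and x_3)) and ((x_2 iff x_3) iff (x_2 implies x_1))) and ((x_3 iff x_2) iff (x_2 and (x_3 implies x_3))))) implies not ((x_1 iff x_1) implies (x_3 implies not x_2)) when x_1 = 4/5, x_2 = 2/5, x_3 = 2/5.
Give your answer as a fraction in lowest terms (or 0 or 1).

2/5

x_2 iff x_3 = 2/5 iff 2/5 = 1
x_2 implies x_1 = 2/5 implies 4/5 = 1
not (x_2 implies x_1) = not 1 = 0
(x_2 iff x_3) and not (x_2 implies x_1) = 1 and 0 = 0
x_1 iff x_3 = 4/5 iff 2/5 = 3/5
((x_2 iff x_3) and not (x_2 implies x_1)) and (x_1 iff x_3) = 0 and 3/5 = 0
x_1 and x_3 = 4/5 and 2/5 = 2/5
x_2 implies (x_1 and x_3) = 2/5 implies 2/5 = 1
x_2 iff x_3 = 2/5 iff 2/5 = 1
x_2 implies x_1 = 2/5 implies 4/5 = 1
(x_2 iff x_3) iff (x_2 implies x_1) = 1 iff 1 = 1
(x_2 implies (x_1 and x_3)) and ((x_2 iff x_3) iff (x_2 implies x_1)) = 1 and 1 = 1
x_3 iff x_2 = 2/5 iff 2/5 = 1
x_3 implies x_3 = 2/5 implies 2/5 = 1
x_2 and (x_3 implies x_3) = 2/5 and 1 = 2/5
(x_3 iff x_2) iff (x_2 and (x_3 implies x_3)) = 1 iff 2/5 = 2/5
((x_2 implies (x_1 and x_3)) and ((x_2 iff x_3) iff (x_2 implies x_1))) and ((x_3 iff x_2) iff (x_2 and (x_3 implies x_3))) = 1 and 2/5 = 2/5
(((x_2 iff x_3) and not (x_2 implies x_1)) and (x_1 iff x_3)) iff (((x_2 implies (x_1 and x_3)) and ((x_2 iff x_3) iff (x_2 implies x_1))) and ((x_3 iff x_2) iff (x_2 and (x_3 implies x_3)))) = 0 iff 2/5 = 3/5
x_1 iff x_1 = 4/5 iff 4/5 = 1
not x_2 = not 2/5 = 3/5
x_3 implies not x_2 = 2/5 implies 3/5 = 1
(x_1 iff x_1) implies (x_3 implies not x_2) = 1 implies 1 = 1
not ((x_1 iff x_1) implies (x_3 implies not x_2)) = not 1 = 0
((((x_2 iff x_3) and not (x_2 implies x_1)) and (x_1 iff x_3)) iff (((x_2 implies (x_1 and x_3)) and ((x_2 iff x_3) iff (x_2 implies x_1))) and ((x_3 iff x_2) iff (x_2 and (x_3 implies x_3))))) implies not ((x_1 iff x_1) implies (x_3 implies not x_2)) = 3/5 implies 0 = 2/5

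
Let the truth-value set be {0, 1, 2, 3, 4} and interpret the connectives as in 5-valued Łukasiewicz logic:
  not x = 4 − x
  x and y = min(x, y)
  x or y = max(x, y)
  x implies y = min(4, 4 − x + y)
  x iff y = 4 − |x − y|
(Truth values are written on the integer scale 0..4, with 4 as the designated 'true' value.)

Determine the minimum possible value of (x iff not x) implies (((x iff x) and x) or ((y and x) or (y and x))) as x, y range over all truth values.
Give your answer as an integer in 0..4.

Take x = 2, y = 0:
not x = not 2 = 2
x iff not x = 2 iff 2 = 4
x iff x = 2 iff 2 = 4
(x iff x) and x = 4 and 2 = 2
y and x = 0 and 2 = 0
y and x = 0 and 2 = 0
(y and x) or (y and x) = 0 or 0 = 0
((x iff x) and x) or ((y and x) or (y and x)) = 2 or 0 = 2
(x iff not x) implies (((x iff x) and x) or ((y and x) or (y and x))) = 4 implies 2 = 2
No assignment yields a value below 2, so this is the minimum.

2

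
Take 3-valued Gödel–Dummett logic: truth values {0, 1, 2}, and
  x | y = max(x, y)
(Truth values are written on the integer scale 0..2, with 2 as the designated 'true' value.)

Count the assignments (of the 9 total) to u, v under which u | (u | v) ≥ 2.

u = 0, v = 0 ↦ 0  <
u = 0, v = 1 ↦ 1  <
u = 0, v = 2 ↦ 2  ≥
u = 1, v = 0 ↦ 1  <
u = 1, v = 1 ↦ 1  <
u = 1, v = 2 ↦ 2  ≥
u = 2, v = 0 ↦ 2  ≥
u = 2, v = 1 ↦ 2  ≥
u = 2, v = 2 ↦ 2  ≥
So 5 of the 9 assignments meet the threshold.

5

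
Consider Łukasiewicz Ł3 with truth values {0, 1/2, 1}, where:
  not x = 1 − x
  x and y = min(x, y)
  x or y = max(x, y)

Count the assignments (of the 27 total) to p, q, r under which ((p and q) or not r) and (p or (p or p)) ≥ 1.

5

value 1: 5 assignments (counts)
value 1/2: 11 assignments
value 0: 11 assignments
So 5 of the 27 assignments meet the threshold.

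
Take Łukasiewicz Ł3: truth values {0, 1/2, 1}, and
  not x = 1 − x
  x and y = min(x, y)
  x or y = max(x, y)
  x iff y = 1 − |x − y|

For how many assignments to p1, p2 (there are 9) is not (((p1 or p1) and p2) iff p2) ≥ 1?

1

p1 = 0, p2 = 0 ↦ 0  <
p1 = 0, p2 = 1/2 ↦ 1/2  <
p1 = 0, p2 = 1 ↦ 1  ≥
p1 = 1/2, p2 = 0 ↦ 0  <
p1 = 1/2, p2 = 1/2 ↦ 0  <
p1 = 1/2, p2 = 1 ↦ 1/2  <
p1 = 1, p2 = 0 ↦ 0  <
p1 = 1, p2 = 1/2 ↦ 0  <
p1 = 1, p2 = 1 ↦ 0  <
So 1 of the 9 assignments meets the threshold.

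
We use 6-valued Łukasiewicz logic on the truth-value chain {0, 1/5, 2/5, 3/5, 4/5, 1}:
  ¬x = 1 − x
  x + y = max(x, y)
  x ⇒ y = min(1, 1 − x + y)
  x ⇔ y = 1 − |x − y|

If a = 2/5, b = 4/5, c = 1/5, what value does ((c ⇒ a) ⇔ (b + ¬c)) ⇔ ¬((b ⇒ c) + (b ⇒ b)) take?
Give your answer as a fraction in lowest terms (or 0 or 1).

1/5

c ⇒ a = 1/5 ⇒ 2/5 = 1
¬c = ¬1/5 = 4/5
b + ¬c = 4/5 + 4/5 = 4/5
(c ⇒ a) ⇔ (b + ¬c) = 1 ⇔ 4/5 = 4/5
b ⇒ c = 4/5 ⇒ 1/5 = 2/5
b ⇒ b = 4/5 ⇒ 4/5 = 1
(b ⇒ c) + (b ⇒ b) = 2/5 + 1 = 1
¬((b ⇒ c) + (b ⇒ b)) = ¬1 = 0
((c ⇒ a) ⇔ (b + ¬c)) ⇔ ¬((b ⇒ c) + (b ⇒ b)) = 4/5 ⇔ 0 = 1/5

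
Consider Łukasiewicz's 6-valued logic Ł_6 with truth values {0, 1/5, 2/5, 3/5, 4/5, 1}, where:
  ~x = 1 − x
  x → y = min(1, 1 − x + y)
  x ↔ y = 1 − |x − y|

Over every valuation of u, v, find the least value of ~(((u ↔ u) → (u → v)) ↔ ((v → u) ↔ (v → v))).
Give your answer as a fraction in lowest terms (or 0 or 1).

0

Take u = 0, v = 0:
u ↔ u = 0 ↔ 0 = 1
u → v = 0 → 0 = 1
(u ↔ u) → (u → v) = 1 → 1 = 1
v → u = 0 → 0 = 1
v → v = 0 → 0 = 1
(v → u) ↔ (v → v) = 1 ↔ 1 = 1
((u ↔ u) → (u → v)) ↔ ((v → u) ↔ (v → v)) = 1 ↔ 1 = 1
~(((u ↔ u) → (u → v)) ↔ ((v → u) ↔ (v → v))) = ~1 = 0
No assignment yields a value below 0, so this is the minimum.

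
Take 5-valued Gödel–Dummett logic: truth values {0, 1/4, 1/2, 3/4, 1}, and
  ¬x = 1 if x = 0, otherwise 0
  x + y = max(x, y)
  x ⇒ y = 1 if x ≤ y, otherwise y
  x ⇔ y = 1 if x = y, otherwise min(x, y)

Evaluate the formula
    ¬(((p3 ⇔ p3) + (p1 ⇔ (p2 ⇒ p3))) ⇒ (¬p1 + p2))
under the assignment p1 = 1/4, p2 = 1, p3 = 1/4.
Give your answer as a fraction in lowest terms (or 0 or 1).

p3 ⇔ p3 = 1/4 ⇔ 1/4 = 1
p2 ⇒ p3 = 1 ⇒ 1/4 = 1/4
p1 ⇔ (p2 ⇒ p3) = 1/4 ⇔ 1/4 = 1
(p3 ⇔ p3) + (p1 ⇔ (p2 ⇒ p3)) = 1 + 1 = 1
¬p1 = ¬1/4 = 0
¬p1 + p2 = 0 + 1 = 1
((p3 ⇔ p3) + (p1 ⇔ (p2 ⇒ p3))) ⇒ (¬p1 + p2) = 1 ⇒ 1 = 1
¬(((p3 ⇔ p3) + (p1 ⇔ (p2 ⇒ p3))) ⇒ (¬p1 + p2)) = ¬1 = 0

0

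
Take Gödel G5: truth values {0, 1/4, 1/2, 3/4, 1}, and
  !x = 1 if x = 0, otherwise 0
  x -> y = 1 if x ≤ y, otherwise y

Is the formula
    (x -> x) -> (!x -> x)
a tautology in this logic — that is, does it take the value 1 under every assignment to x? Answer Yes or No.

Counterexample: take x = 0.
x -> x = 0 -> 0 = 1
!x = !0 = 1
!x -> x = 1 -> 0 = 0
(x -> x) -> (!x -> x) = 1 -> 0 = 0
This gives 0 ≠ 1.

No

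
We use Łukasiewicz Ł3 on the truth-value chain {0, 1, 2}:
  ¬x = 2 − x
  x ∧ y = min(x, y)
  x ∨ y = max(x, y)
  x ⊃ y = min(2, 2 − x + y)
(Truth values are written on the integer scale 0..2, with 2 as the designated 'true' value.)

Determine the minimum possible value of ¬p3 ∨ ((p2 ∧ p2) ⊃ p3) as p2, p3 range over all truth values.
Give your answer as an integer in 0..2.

Take p2 = 2, p3 = 1:
¬p3 = ¬1 = 1
p2 ∧ p2 = 2 ∧ 2 = 2
(p2 ∧ p2) ⊃ p3 = 2 ⊃ 1 = 1
¬p3 ∨ ((p2 ∧ p2) ⊃ p3) = 1 ∨ 1 = 1
No assignment yields a value below 1, so this is the minimum.

1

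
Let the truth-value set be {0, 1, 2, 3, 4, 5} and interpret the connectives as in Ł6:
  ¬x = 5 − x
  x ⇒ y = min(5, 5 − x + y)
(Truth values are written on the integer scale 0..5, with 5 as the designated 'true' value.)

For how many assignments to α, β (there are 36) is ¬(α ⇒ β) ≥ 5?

value 5: 1 assignment (counts)
value 4: 2 assignments
value 3: 3 assignments
value 2: 4 assignments
value 1: 5 assignments
value 0: 21 assignments
So 1 of the 36 assignments meets the threshold.

1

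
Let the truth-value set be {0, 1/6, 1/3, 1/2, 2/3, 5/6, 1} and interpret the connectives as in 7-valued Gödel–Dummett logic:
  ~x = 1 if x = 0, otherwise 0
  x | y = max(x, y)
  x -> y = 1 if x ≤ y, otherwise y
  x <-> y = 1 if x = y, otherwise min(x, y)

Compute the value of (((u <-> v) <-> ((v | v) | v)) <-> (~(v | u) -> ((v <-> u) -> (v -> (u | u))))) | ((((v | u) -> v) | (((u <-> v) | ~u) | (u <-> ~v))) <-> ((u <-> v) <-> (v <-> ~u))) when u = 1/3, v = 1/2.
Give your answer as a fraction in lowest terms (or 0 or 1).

1/3

u <-> v = 1/3 <-> 1/2 = 1/3
v | v = 1/2 | 1/2 = 1/2
(v | v) | v = 1/2 | 1/2 = 1/2
(u <-> v) <-> ((v | v) | v) = 1/3 <-> 1/2 = 1/3
v | u = 1/2 | 1/3 = 1/2
~(v | u) = ~1/2 = 0
v <-> u = 1/2 <-> 1/3 = 1/3
u | u = 1/3 | 1/3 = 1/3
v -> (u | u) = 1/2 -> 1/3 = 1/3
(v <-> u) -> (v -> (u | u)) = 1/3 -> 1/3 = 1
~(v | u) -> ((v <-> u) -> (v -> (u | u))) = 0 -> 1 = 1
((u <-> v) <-> ((v | v) | v)) <-> (~(v | u) -> ((v <-> u) -> (v -> (u | u)))) = 1/3 <-> 1 = 1/3
v | u = 1/2 | 1/3 = 1/2
(v | u) -> v = 1/2 -> 1/2 = 1
u <-> v = 1/3 <-> 1/2 = 1/3
~u = ~1/3 = 0
(u <-> v) | ~u = 1/3 | 0 = 1/3
~v = ~1/2 = 0
u <-> ~v = 1/3 <-> 0 = 0
((u <-> v) | ~u) | (u <-> ~v) = 1/3 | 0 = 1/3
((v | u) -> v) | (((u <-> v) | ~u) | (u <-> ~v)) = 1 | 1/3 = 1
u <-> v = 1/3 <-> 1/2 = 1/3
~u = ~1/3 = 0
v <-> ~u = 1/2 <-> 0 = 0
(u <-> v) <-> (v <-> ~u) = 1/3 <-> 0 = 0
(((v | u) -> v) | (((u <-> v) | ~u) | (u <-> ~v))) <-> ((u <-> v) <-> (v <-> ~u)) = 1 <-> 0 = 0
(((u <-> v) <-> ((v | v) | v)) <-> (~(v | u) -> ((v <-> u) -> (v -> (u | u))))) | ((((v | u) -> v) | (((u <-> v) | ~u) | (u <-> ~v))) <-> ((u <-> v) <-> (v <-> ~u))) = 1/3 | 0 = 1/3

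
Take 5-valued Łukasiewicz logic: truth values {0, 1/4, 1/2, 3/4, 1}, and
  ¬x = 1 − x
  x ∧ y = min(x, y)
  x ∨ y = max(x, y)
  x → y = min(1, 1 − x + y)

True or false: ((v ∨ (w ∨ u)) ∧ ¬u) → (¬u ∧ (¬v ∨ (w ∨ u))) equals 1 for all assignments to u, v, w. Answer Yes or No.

Counterexample: take u = 0, v = 3/4, w = 0.
w ∨ u = 0 ∨ 0 = 0
v ∨ (w ∨ u) = 3/4 ∨ 0 = 3/4
¬u = ¬0 = 1
(v ∨ (w ∨ u)) ∧ ¬u = 3/4 ∧ 1 = 3/4
¬u = ¬0 = 1
¬v = ¬3/4 = 1/4
w ∨ u = 0 ∨ 0 = 0
¬v ∨ (w ∨ u) = 1/4 ∨ 0 = 1/4
¬u ∧ (¬v ∨ (w ∨ u)) = 1 ∧ 1/4 = 1/4
((v ∨ (w ∨ u)) ∧ ¬u) → (¬u ∧ (¬v ∨ (w ∨ u))) = 3/4 → 1/4 = 1/2
This gives 1/2 ≠ 1.

No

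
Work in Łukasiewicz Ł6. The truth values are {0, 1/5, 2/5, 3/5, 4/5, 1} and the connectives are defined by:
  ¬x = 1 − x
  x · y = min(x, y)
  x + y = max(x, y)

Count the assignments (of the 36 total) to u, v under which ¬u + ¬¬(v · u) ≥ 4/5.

16

value 1: 7 assignments (counts)
value 4/5: 9 assignments (counts)
value 3/5: 11 assignments
value 2/5: 5 assignments
value 1/5: 3 assignments
value 0: 1 assignment
So 16 of the 36 assignments meet the threshold.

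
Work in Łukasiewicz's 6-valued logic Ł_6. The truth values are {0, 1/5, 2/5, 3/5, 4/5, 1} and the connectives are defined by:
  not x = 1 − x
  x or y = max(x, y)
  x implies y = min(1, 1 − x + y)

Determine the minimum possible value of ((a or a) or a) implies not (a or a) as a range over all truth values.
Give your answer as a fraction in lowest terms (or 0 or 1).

Take a = 1:
a or a = 1 or 1 = 1
(a or a) or a = 1 or 1 = 1
a or a = 1 or 1 = 1
not (a or a) = not 1 = 0
((a or a) or a) implies not (a or a) = 1 implies 0 = 0
No assignment yields a value below 0, so this is the minimum.

0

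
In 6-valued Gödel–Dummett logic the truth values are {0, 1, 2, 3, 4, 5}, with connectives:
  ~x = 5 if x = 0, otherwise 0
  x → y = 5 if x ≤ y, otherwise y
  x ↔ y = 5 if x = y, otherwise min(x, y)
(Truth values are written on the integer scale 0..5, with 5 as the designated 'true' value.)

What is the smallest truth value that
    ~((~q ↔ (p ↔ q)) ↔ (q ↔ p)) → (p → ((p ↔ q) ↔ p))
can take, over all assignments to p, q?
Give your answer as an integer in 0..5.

Take p = 2, q = 1:
~q = ~1 = 0
p ↔ q = 2 ↔ 1 = 1
~q ↔ (p ↔ q) = 0 ↔ 1 = 0
q ↔ p = 1 ↔ 2 = 1
(~q ↔ (p ↔ q)) ↔ (q ↔ p) = 0 ↔ 1 = 0
~((~q ↔ (p ↔ q)) ↔ (q ↔ p)) = ~0 = 5
p ↔ q = 2 ↔ 1 = 1
(p ↔ q) ↔ p = 1 ↔ 2 = 1
p → ((p ↔ q) ↔ p) = 2 → 1 = 1
~((~q ↔ (p ↔ q)) ↔ (q ↔ p)) → (p → ((p ↔ q) ↔ p)) = 5 → 1 = 1
No assignment yields a value below 1, so this is the minimum.

1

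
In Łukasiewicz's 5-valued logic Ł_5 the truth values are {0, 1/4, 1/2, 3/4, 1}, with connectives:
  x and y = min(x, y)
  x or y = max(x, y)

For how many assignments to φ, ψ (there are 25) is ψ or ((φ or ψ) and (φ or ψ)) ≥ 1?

9

value 1: 9 assignments (counts)
value 3/4: 7 assignments
value 1/2: 5 assignments
value 1/4: 3 assignments
value 0: 1 assignment
So 9 of the 25 assignments meet the threshold.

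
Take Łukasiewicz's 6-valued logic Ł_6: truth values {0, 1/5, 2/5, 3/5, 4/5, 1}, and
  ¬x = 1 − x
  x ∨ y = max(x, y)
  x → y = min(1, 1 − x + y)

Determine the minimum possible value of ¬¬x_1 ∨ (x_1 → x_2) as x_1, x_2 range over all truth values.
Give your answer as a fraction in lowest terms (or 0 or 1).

3/5

Take x_1 = 2/5, x_2 = 0:
¬x_1 = ¬2/5 = 3/5
¬¬x_1 = ¬3/5 = 2/5
x_1 → x_2 = 2/5 → 0 = 3/5
¬¬x_1 ∨ (x_1 → x_2) = 2/5 ∨ 3/5 = 3/5
No assignment yields a value below 3/5, so this is the minimum.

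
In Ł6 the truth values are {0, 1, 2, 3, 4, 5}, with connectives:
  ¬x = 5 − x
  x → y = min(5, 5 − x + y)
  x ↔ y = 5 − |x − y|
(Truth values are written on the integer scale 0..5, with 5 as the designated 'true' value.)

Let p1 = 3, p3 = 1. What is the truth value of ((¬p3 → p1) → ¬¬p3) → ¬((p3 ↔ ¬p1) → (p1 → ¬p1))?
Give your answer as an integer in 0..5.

3

¬p3 = ¬1 = 4
¬p3 → p1 = 4 → 3 = 4
¬p3 = ¬1 = 4
¬¬p3 = ¬4 = 1
(¬p3 → p1) → ¬¬p3 = 4 → 1 = 2
¬p1 = ¬3 = 2
p3 ↔ ¬p1 = 1 ↔ 2 = 4
¬p1 = ¬3 = 2
p1 → ¬p1 = 3 → 2 = 4
(p3 ↔ ¬p1) → (p1 → ¬p1) = 4 → 4 = 5
¬((p3 ↔ ¬p1) → (p1 → ¬p1)) = ¬5 = 0
((¬p3 → p1) → ¬¬p3) → ¬((p3 ↔ ¬p1) → (p1 → ¬p1)) = 2 → 0 = 3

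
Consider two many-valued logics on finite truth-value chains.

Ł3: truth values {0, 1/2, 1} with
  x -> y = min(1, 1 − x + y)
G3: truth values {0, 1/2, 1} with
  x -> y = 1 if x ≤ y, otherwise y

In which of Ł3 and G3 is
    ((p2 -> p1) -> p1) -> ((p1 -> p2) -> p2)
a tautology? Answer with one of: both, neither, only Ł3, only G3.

only Ł3

In Ł3: every assignment gives 1 — tautology.
In G3: at p1 = 0, p2 = 1/2 the value is 1/2 — not a tautology.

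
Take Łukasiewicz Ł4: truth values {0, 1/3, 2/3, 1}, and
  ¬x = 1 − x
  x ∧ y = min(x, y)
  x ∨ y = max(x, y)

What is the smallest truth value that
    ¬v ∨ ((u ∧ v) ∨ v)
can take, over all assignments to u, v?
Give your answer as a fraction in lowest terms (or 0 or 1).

Take u = 0, v = 1/3:
¬v = ¬1/3 = 2/3
u ∧ v = 0 ∧ 1/3 = 0
(u ∧ v) ∨ v = 0 ∨ 1/3 = 1/3
¬v ∨ ((u ∧ v) ∨ v) = 2/3 ∨ 1/3 = 2/3
No assignment yields a value below 2/3, so this is the minimum.

2/3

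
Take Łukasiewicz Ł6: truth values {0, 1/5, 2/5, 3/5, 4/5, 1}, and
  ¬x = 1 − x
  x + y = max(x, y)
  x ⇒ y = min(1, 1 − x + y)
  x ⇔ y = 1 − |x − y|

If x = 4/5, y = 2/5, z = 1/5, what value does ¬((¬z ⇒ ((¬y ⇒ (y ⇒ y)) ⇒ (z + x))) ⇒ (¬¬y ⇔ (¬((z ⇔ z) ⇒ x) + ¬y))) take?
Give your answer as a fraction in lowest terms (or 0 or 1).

¬z = ¬1/5 = 4/5
¬y = ¬2/5 = 3/5
y ⇒ y = 2/5 ⇒ 2/5 = 1
¬y ⇒ (y ⇒ y) = 3/5 ⇒ 1 = 1
z + x = 1/5 + 4/5 = 4/5
(¬y ⇒ (y ⇒ y)) ⇒ (z + x) = 1 ⇒ 4/5 = 4/5
¬z ⇒ ((¬y ⇒ (y ⇒ y)) ⇒ (z + x)) = 4/5 ⇒ 4/5 = 1
¬y = ¬2/5 = 3/5
¬¬y = ¬3/5 = 2/5
z ⇔ z = 1/5 ⇔ 1/5 = 1
(z ⇔ z) ⇒ x = 1 ⇒ 4/5 = 4/5
¬((z ⇔ z) ⇒ x) = ¬4/5 = 1/5
¬y = ¬2/5 = 3/5
¬((z ⇔ z) ⇒ x) + ¬y = 1/5 + 3/5 = 3/5
¬¬y ⇔ (¬((z ⇔ z) ⇒ x) + ¬y) = 2/5 ⇔ 3/5 = 4/5
(¬z ⇒ ((¬y ⇒ (y ⇒ y)) ⇒ (z + x))) ⇒ (¬¬y ⇔ (¬((z ⇔ z) ⇒ x) + ¬y)) = 1 ⇒ 4/5 = 4/5
¬((¬z ⇒ ((¬y ⇒ (y ⇒ y)) ⇒ (z + x))) ⇒ (¬¬y ⇔ (¬((z ⇔ z) ⇒ x) + ¬y))) = ¬4/5 = 1/5

1/5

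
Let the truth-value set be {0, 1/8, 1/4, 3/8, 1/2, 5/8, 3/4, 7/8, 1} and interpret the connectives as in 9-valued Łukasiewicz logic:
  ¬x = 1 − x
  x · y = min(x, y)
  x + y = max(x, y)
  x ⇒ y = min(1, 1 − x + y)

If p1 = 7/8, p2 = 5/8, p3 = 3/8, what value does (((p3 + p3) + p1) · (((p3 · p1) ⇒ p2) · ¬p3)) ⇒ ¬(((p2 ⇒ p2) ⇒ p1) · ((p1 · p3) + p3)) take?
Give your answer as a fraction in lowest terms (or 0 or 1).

p3 + p3 = 3/8 + 3/8 = 3/8
(p3 + p3) + p1 = 3/8 + 7/8 = 7/8
p3 · p1 = 3/8 · 7/8 = 3/8
(p3 · p1) ⇒ p2 = 3/8 ⇒ 5/8 = 1
¬p3 = ¬3/8 = 5/8
((p3 · p1) ⇒ p2) · ¬p3 = 1 · 5/8 = 5/8
((p3 + p3) + p1) · (((p3 · p1) ⇒ p2) · ¬p3) = 7/8 · 5/8 = 5/8
p2 ⇒ p2 = 5/8 ⇒ 5/8 = 1
(p2 ⇒ p2) ⇒ p1 = 1 ⇒ 7/8 = 7/8
p1 · p3 = 7/8 · 3/8 = 3/8
(p1 · p3) + p3 = 3/8 + 3/8 = 3/8
((p2 ⇒ p2) ⇒ p1) · ((p1 · p3) + p3) = 7/8 · 3/8 = 3/8
¬(((p2 ⇒ p2) ⇒ p1) · ((p1 · p3) + p3)) = ¬3/8 = 5/8
(((p3 + p3) + p1) · (((p3 · p1) ⇒ p2) · ¬p3)) ⇒ ¬(((p2 ⇒ p2) ⇒ p1) · ((p1 · p3) + p3)) = 5/8 ⇒ 5/8 = 1

1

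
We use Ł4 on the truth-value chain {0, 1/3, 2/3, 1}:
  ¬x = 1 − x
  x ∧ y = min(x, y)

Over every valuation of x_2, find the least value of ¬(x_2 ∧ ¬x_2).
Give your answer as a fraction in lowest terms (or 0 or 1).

2/3

Take x_2 = 1/3:
¬x_2 = ¬1/3 = 2/3
x_2 ∧ ¬x_2 = 1/3 ∧ 2/3 = 1/3
¬(x_2 ∧ ¬x_2) = ¬1/3 = 2/3
No assignment yields a value below 2/3, so this is the minimum.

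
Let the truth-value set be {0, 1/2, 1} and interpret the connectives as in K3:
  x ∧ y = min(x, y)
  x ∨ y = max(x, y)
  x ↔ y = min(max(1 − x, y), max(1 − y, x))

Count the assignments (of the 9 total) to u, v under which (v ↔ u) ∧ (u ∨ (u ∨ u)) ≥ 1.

1

u = 0, v = 0 ↦ 0  <
u = 0, v = 1/2 ↦ 0  <
u = 0, v = 1 ↦ 0  <
u = 1/2, v = 0 ↦ 1/2  <
u = 1/2, v = 1/2 ↦ 1/2  <
u = 1/2, v = 1 ↦ 1/2  <
u = 1, v = 0 ↦ 0  <
u = 1, v = 1/2 ↦ 1/2  <
u = 1, v = 1 ↦ 1  ≥
So 1 of the 9 assignments meets the threshold.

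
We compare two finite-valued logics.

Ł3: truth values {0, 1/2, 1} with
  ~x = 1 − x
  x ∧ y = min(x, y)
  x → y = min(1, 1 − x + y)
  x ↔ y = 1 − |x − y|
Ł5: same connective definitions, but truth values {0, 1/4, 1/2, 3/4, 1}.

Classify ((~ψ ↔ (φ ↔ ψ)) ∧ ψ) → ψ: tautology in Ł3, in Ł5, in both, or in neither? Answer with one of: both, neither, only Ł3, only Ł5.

In Ł3: every assignment gives 1 — tautology.
In Ł5: every assignment gives 1 — tautology.

both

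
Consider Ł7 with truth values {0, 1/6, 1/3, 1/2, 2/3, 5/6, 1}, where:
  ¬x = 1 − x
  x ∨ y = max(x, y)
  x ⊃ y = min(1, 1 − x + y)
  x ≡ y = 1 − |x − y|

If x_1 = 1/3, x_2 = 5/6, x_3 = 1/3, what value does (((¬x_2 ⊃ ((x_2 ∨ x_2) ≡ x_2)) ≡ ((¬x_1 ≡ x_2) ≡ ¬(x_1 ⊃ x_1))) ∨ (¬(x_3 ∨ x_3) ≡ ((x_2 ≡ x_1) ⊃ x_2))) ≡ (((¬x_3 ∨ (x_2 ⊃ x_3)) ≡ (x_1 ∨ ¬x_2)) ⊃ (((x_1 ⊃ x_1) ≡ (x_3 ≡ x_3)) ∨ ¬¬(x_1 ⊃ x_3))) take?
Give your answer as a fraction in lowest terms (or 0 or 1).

¬x_2 = ¬5/6 = 1/6
x_2 ∨ x_2 = 5/6 ∨ 5/6 = 5/6
(x_2 ∨ x_2) ≡ x_2 = 5/6 ≡ 5/6 = 1
¬x_2 ⊃ ((x_2 ∨ x_2) ≡ x_2) = 1/6 ⊃ 1 = 1
¬x_1 = ¬1/3 = 2/3
¬x_1 ≡ x_2 = 2/3 ≡ 5/6 = 5/6
x_1 ⊃ x_1 = 1/3 ⊃ 1/3 = 1
¬(x_1 ⊃ x_1) = ¬1 = 0
(¬x_1 ≡ x_2) ≡ ¬(x_1 ⊃ x_1) = 5/6 ≡ 0 = 1/6
(¬x_2 ⊃ ((x_2 ∨ x_2) ≡ x_2)) ≡ ((¬x_1 ≡ x_2) ≡ ¬(x_1 ⊃ x_1)) = 1 ≡ 1/6 = 1/6
x_3 ∨ x_3 = 1/3 ∨ 1/3 = 1/3
¬(x_3 ∨ x_3) = ¬1/3 = 2/3
x_2 ≡ x_1 = 5/6 ≡ 1/3 = 1/2
(x_2 ≡ x_1) ⊃ x_2 = 1/2 ⊃ 5/6 = 1
¬(x_3 ∨ x_3) ≡ ((x_2 ≡ x_1) ⊃ x_2) = 2/3 ≡ 1 = 2/3
((¬x_2 ⊃ ((x_2 ∨ x_2) ≡ x_2)) ≡ ((¬x_1 ≡ x_2) ≡ ¬(x_1 ⊃ x_1))) ∨ (¬(x_3 ∨ x_3) ≡ ((x_2 ≡ x_1) ⊃ x_2)) = 1/6 ∨ 2/3 = 2/3
¬x_3 = ¬1/3 = 2/3
x_2 ⊃ x_3 = 5/6 ⊃ 1/3 = 1/2
¬x_3 ∨ (x_2 ⊃ x_3) = 2/3 ∨ 1/2 = 2/3
¬x_2 = ¬5/6 = 1/6
x_1 ∨ ¬x_2 = 1/3 ∨ 1/6 = 1/3
(¬x_3 ∨ (x_2 ⊃ x_3)) ≡ (x_1 ∨ ¬x_2) = 2/3 ≡ 1/3 = 2/3
x_1 ⊃ x_1 = 1/3 ⊃ 1/3 = 1
x_3 ≡ x_3 = 1/3 ≡ 1/3 = 1
(x_1 ⊃ x_1) ≡ (x_3 ≡ x_3) = 1 ≡ 1 = 1
x_1 ⊃ x_3 = 1/3 ⊃ 1/3 = 1
¬(x_1 ⊃ x_3) = ¬1 = 0
¬¬(x_1 ⊃ x_3) = ¬0 = 1
((x_1 ⊃ x_1) ≡ (x_3 ≡ x_3)) ∨ ¬¬(x_1 ⊃ x_3) = 1 ∨ 1 = 1
((¬x_3 ∨ (x_2 ⊃ x_3)) ≡ (x_1 ∨ ¬x_2)) ⊃ (((x_1 ⊃ x_1) ≡ (x_3 ≡ x_3)) ∨ ¬¬(x_1 ⊃ x_3)) = 2/3 ⊃ 1 = 1
(((¬x_2 ⊃ ((x_2 ∨ x_2) ≡ x_2)) ≡ ((¬x_1 ≡ x_2) ≡ ¬(x_1 ⊃ x_1))) ∨ (¬(x_3 ∨ x_3) ≡ ((x_2 ≡ x_1) ⊃ x_2))) ≡ (((¬x_3 ∨ (x_2 ⊃ x_3)) ≡ (x_1 ∨ ¬x_2)) ⊃ (((x_1 ⊃ x_1) ≡ (x_3 ≡ x_3)) ∨ ¬¬(x_1 ⊃ x_3))) = 2/3 ≡ 1 = 2/3

2/3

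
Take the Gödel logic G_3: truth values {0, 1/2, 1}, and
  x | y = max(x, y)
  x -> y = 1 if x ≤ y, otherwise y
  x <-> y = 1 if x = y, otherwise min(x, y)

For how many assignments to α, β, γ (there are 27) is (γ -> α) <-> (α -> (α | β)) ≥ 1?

18

value 1: 18 assignments (counts)
value 1/2: 3 assignments
value 0: 6 assignments
So 18 of the 27 assignments meet the threshold.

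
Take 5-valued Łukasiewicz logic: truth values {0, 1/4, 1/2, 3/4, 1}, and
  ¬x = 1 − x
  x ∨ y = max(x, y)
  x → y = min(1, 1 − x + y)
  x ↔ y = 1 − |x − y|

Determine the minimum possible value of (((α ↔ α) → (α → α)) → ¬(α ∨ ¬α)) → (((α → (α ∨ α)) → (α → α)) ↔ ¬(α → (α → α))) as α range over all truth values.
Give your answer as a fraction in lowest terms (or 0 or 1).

1/2

Take α = 1/2:
α ↔ α = 1/2 ↔ 1/2 = 1
α → α = 1/2 → 1/2 = 1
(α ↔ α) → (α → α) = 1 → 1 = 1
¬α = ¬1/2 = 1/2
α ∨ ¬α = 1/2 ∨ 1/2 = 1/2
¬(α ∨ ¬α) = ¬1/2 = 1/2
((α ↔ α) → (α → α)) → ¬(α ∨ ¬α) = 1 → 1/2 = 1/2
α ∨ α = 1/2 ∨ 1/2 = 1/2
α → (α ∨ α) = 1/2 → 1/2 = 1
α → α = 1/2 → 1/2 = 1
(α → (α ∨ α)) → (α → α) = 1 → 1 = 1
α → α = 1/2 → 1/2 = 1
α → (α → α) = 1/2 → 1 = 1
¬(α → (α → α)) = ¬1 = 0
((α → (α ∨ α)) → (α → α)) ↔ ¬(α → (α → α)) = 1 ↔ 0 = 0
(((α ↔ α) → (α → α)) → ¬(α ∨ ¬α)) → (((α → (α ∨ α)) → (α → α)) ↔ ¬(α → (α → α))) = 1/2 → 0 = 1/2
No assignment yields a value below 1/2, so this is the minimum.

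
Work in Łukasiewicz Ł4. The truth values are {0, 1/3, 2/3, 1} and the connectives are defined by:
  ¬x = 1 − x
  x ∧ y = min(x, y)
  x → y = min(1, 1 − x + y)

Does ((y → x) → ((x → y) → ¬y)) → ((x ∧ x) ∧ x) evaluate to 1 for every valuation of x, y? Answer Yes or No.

No

Counterexample: take x = 0, y = 0.
y → x = 0 → 0 = 1
x → y = 0 → 0 = 1
¬y = ¬0 = 1
(x → y) → ¬y = 1 → 1 = 1
(y → x) → ((x → y) → ¬y) = 1 → 1 = 1
x ∧ x = 0 ∧ 0 = 0
(x ∧ x) ∧ x = 0 ∧ 0 = 0
((y → x) → ((x → y) → ¬y)) → ((x ∧ x) ∧ x) = 1 → 0 = 0
This gives 0 ≠ 1.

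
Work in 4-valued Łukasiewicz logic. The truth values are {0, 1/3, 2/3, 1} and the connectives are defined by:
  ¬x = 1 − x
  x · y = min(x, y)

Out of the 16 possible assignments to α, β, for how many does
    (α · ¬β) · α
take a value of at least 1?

1

α = 0, β = 0 ↦ 0  <
α = 0, β = 1/3 ↦ 0  <
α = 0, β = 2/3 ↦ 0  <
α = 0, β = 1 ↦ 0  <
α = 1/3, β = 0 ↦ 1/3  <
α = 1/3, β = 1/3 ↦ 1/3  <
α = 1/3, β = 2/3 ↦ 1/3  <
α = 1/3, β = 1 ↦ 0  <
α = 2/3, β = 0 ↦ 2/3  <
α = 2/3, β = 1/3 ↦ 2/3  <
α = 2/3, β = 2/3 ↦ 1/3  <
α = 2/3, β = 1 ↦ 0  <
α = 1, β = 0 ↦ 1  ≥
α = 1, β = 1/3 ↦ 2/3  <
α = 1, β = 2/3 ↦ 1/3  <
α = 1, β = 1 ↦ 0  <
So 1 of the 16 assignments meets the threshold.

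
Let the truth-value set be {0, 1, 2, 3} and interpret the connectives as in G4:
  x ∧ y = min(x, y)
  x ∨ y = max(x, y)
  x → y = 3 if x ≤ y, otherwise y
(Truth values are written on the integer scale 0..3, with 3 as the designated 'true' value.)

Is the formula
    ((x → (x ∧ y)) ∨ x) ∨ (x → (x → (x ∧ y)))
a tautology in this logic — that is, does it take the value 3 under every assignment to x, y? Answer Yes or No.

Counterexample: take x = 1, y = 0.
x ∧ y = 1 ∧ 0 = 0
x → (x ∧ y) = 1 → 0 = 0
(x → (x ∧ y)) ∨ x = 0 ∨ 1 = 1
x ∧ y = 1 ∧ 0 = 0
x → (x ∧ y) = 1 → 0 = 0
x → (x → (x ∧ y)) = 1 → 0 = 0
((x → (x ∧ y)) ∨ x) ∨ (x → (x → (x ∧ y))) = 1 ∨ 0 = 1
This gives 1 ≠ 3.

No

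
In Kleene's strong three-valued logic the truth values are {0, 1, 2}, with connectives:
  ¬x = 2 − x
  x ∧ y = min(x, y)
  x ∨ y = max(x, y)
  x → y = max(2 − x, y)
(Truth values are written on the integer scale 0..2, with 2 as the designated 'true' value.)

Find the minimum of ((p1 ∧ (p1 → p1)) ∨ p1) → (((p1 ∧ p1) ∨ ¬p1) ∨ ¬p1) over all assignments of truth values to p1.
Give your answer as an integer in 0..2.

Take p1 = 1:
p1 → p1 = 1 → 1 = 1
p1 ∧ (p1 → p1) = 1 ∧ 1 = 1
(p1 ∧ (p1 → p1)) ∨ p1 = 1 ∨ 1 = 1
p1 ∧ p1 = 1 ∧ 1 = 1
¬p1 = ¬1 = 1
(p1 ∧ p1) ∨ ¬p1 = 1 ∨ 1 = 1
¬p1 = ¬1 = 1
((p1 ∧ p1) ∨ ¬p1) ∨ ¬p1 = 1 ∨ 1 = 1
((p1 ∧ (p1 → p1)) ∨ p1) → (((p1 ∧ p1) ∨ ¬p1) ∨ ¬p1) = 1 → 1 = 1
No assignment yields a value below 1, so this is the minimum.

1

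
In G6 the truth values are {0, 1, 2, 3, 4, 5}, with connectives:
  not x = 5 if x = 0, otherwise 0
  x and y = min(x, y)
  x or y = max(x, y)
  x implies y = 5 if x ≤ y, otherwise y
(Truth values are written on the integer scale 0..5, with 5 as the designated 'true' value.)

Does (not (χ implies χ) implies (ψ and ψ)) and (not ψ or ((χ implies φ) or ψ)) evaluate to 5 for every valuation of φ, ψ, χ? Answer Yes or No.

Counterexample: take φ = 0, ψ = 1, χ = 1.
χ implies χ = 1 implies 1 = 5
not (χ implies χ) = not 5 = 0
ψ and ψ = 1 and 1 = 1
not (χ implies χ) implies (ψ and ψ) = 0 implies 1 = 5
not ψ = not 1 = 0
χ implies φ = 1 implies 0 = 0
(χ implies φ) or ψ = 0 or 1 = 1
not ψ or ((χ implies φ) or ψ) = 0 or 1 = 1
(not (χ implies χ) implies (ψ and ψ)) and (not ψ or ((χ implies φ) or ψ)) = 5 and 1 = 1
This gives 1 ≠ 5.

No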